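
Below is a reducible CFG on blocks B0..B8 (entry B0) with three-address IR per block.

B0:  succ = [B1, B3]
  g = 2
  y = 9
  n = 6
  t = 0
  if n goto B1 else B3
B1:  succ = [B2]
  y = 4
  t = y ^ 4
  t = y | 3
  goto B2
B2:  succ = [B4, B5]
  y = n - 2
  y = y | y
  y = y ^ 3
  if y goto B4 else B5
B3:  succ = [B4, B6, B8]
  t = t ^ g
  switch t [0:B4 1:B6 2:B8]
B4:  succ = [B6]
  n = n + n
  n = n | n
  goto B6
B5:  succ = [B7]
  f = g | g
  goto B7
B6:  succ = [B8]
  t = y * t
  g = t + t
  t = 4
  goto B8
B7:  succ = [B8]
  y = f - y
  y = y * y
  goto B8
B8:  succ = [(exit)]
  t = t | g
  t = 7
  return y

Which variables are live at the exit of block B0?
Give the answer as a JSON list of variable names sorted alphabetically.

Per-block:
  B0: def={g,n,t,y} ue=∅
  B1: def={t,y} ue=∅
  B2: def={y} ue={n}
  B3: def={t} ue={g,t}
  B4: def={n} ue={n}
  B5: def={f} ue={g}
  B6: def={g,t} ue={t,y}
  B7: def={y} ue={f,y}
  B8: def={t} ue={g,t,y}

Backward fixpoint:
  B0: in=∅ out={g,n,t,y}
  B1: in={g,n} out={g,n,t}
  B2: in={g,n,t} out={g,n,t,y}
  B3: in={g,n,t,y} out={g,n,t,y}
  B4: in={n,t,y} out={t,y}
  B5: in={g,t,y} out={f,g,t,y}
  B6: in={t,y} out={g,t,y}
  B7: in={f,g,t,y} out={g,t,y}
  B8: in={g,t,y} out=∅

live-out(B0) = ["g", "n", "t", "y"]

Answer: ["g", "n", "t", "y"]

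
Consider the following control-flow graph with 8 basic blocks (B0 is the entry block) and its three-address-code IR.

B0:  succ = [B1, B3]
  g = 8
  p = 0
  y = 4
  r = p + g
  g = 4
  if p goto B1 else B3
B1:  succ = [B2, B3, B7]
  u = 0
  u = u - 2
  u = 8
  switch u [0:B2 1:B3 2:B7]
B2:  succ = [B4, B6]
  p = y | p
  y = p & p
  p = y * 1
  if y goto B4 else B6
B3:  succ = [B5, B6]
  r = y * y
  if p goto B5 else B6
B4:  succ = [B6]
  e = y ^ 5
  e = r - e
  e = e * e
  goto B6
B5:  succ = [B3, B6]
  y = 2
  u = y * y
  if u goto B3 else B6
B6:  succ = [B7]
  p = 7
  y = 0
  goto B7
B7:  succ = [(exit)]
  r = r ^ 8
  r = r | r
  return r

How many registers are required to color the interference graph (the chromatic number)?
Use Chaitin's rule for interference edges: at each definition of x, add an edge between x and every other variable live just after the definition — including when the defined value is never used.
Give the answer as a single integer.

Answer: 4

Working:
Per-block:
  B0 def {g,p,r,y} use ∅
  B1 def {u} use ∅
  B2 def {p,y} use {p,y}
  B3 def {r} use {p,y}
  B4 def {e} use {r,y}
  B5 def {u,y} use ∅
  B6 def {p,y} use ∅
  B7 def {r} use {r}

Liveness:
  B0: in=∅ out={p,r,y}
  B1: in={p,r,y} out={p,r,y}
  B2: in={p,r,y} out={r,y}
  B3: in={p,y} out={p,r}
  B4: in={r,y} out={r}
  B5: in={p,r} out={p,r,y}
  B6: in={r} out={r}
  B7: in={r} out=∅

Interference:
  e — {r}
  g — {p,r,y}
  p — {g,r,u,y}
  r — {e,g,p,u,y}
  u — {p,r,y}
  y — {g,p,r,u}

Chromatic number:
  {g,p,r,y} pairwise interfere (4-clique) ⇒ χ ≥ 4
  assign e→c1 g→c3 p→c1 r→c0 u→c3 y→c2 — no edge inside a register ⇒ χ ≤ 4
  χ = 4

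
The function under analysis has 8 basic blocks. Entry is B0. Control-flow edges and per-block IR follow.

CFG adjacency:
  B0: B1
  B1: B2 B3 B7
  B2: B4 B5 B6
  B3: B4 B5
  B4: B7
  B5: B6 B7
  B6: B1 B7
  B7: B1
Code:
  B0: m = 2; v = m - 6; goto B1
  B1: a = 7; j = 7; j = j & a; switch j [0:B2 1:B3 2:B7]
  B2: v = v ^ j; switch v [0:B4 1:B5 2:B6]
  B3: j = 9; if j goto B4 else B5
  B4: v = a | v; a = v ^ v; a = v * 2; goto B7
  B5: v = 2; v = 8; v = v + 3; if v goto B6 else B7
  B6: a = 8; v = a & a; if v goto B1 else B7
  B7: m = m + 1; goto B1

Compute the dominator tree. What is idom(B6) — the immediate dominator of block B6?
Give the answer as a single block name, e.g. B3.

idom tree: B1←B0 B2←B1 B3←B1 B4←B1 B5←B1 B6←B1 B7←B1
Dom∩ at merges:
  B1: preds {B0,B6,B7}: {B0} ∩ {B0,B1,B6} ∩ {B0,B1,B7} = {B0}; idom=B0
  B4: preds {B2,B3}: {B0,B1,B2} ∩ {B0,B1,B3} = {B0,B1}; idom=B1
  B5: preds {B2,B3}: {B0,B1,B2} ∩ {B0,B1,B3} = {B0,B1}; idom=B1
  B6: preds {B2,B5}: {B0,B1,B2} ∩ {B0,B1,B5} = {B0,B1}; idom=B1
  B7: preds {B1,B4,B5,B6}: {B0,B1} ∩ {B0,B1,B4} ∩ {B0,B1,B5} ∩ {B0,B1,B6} = {B0,B1}; idom=B1

idom(B6) = B1

Answer: B1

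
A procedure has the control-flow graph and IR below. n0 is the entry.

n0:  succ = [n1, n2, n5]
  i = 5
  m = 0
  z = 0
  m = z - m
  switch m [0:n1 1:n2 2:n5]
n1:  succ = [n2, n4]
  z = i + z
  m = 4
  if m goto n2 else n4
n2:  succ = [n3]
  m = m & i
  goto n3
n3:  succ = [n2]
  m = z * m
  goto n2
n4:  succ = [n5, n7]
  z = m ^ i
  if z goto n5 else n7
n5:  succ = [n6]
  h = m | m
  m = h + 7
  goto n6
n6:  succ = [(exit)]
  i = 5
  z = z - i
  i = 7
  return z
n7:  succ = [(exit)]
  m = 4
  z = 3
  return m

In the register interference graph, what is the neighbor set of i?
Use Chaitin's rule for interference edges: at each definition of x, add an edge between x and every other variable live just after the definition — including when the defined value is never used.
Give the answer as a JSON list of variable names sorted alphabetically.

Per-block:
  n0: {i,m,z} / ∅
  n1: {m,z} / {i,z}
  n2: {m} / {i,m}
  n3: {m} / {m,z}
  n4: {z} / {i,m}
  n5: {h,m} / {m}
  n6: {i,z} / {z}
  n7: {m,z} / ∅

Liveness:
  live n0: ∅→{i,m,z}
  live n1: {i,z}→{i,m,z}
  live n2: {i,m,z}→{i,m,z}
  live n3: {i,m,z}→{i,m,z}
  live n4: {i,m}→{m,z}
  live n5: {m,z}→{z}
  live n6: {z}→∅
  live n7: ∅→∅

Interfere edges:
  h: {z}
  i: {m,z}
  m: {i,z}
  z: {h,i,m}

N(i) = ["m", "z"]

Answer: ["m", "z"]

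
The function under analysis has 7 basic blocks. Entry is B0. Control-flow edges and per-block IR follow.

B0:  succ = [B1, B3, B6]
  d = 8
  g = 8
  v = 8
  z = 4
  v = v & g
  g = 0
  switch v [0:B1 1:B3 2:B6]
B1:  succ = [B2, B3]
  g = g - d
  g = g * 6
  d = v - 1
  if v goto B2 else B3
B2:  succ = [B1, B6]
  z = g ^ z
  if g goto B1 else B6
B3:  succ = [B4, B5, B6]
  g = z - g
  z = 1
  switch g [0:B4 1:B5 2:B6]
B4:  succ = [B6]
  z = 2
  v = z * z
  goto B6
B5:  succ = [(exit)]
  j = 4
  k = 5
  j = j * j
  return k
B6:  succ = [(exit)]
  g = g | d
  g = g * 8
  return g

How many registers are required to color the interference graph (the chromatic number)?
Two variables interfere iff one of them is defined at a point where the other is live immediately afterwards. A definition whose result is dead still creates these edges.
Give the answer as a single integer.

Answer: 4

Working:
Block summaries:
  B0 def {d,g,v,z} use ∅
  B1 def {d,g} use {d,g,v}
  B2 def {z} use {g,z}
  B3 def {g,z} use {g,z}
  B4 def {v,z} use ∅
  B5 def {j,k} use ∅
  B6 def {g} use {d,g}

Live sets:
  B0 li=∅ lo={d,g,v,z}
  B1 li={d,g,v,z} lo={d,g,v,z}
  B2 li={d,g,v,z} lo={d,g,v,z}
  B3 li={d,g,z} lo={d,g}
  B4 li={d,g} lo={d,g}
  B5 li=∅ lo=∅
  B6 li={d,g} lo=∅

Interference:
  d↔{g,v,z}
  g↔{d,v,z}
  j↔{k}
  k↔{j}
  v↔{d,g,z}
  z↔{d,g,v}

Chromatic number:
  {d,g,v,z} pairwise interfere (4-clique) ⇒ χ ≥ 4
  4-colouring: R0={d,j}  R1={g,k}  R2={v}  R3={z}
  χ = 4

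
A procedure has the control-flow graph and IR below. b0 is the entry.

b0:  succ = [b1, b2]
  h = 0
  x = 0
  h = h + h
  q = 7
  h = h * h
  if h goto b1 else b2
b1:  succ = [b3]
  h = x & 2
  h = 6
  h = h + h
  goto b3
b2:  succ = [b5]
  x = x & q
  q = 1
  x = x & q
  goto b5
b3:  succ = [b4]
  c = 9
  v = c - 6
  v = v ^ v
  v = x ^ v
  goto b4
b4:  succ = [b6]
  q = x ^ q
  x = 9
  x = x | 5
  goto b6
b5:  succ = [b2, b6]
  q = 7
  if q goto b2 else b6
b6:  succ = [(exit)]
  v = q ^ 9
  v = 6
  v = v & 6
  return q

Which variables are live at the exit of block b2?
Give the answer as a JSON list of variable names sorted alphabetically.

Per-block:
  b0: def={h,q,x} ue=∅
  b1: def={h} ue={x}
  b2: def={q,x} ue={q,x}
  b3: def={c,v} ue={x}
  b4: def={q,x} ue={q,x}
  b5: def={q} ue=∅
  b6: def={v} ue={q}

Liveness:
  b0 li=∅ lo={q,x}
  b1 li={q,x} lo={q,x}
  b2 li={q,x} lo={x}
  b3 li={q,x} lo={q,x}
  b4 li={q,x} lo={q}
  b5 li={x} lo={q,x}
  b6 li={q} lo=∅

live-out(b2) = ["x"]

Answer: ["x"]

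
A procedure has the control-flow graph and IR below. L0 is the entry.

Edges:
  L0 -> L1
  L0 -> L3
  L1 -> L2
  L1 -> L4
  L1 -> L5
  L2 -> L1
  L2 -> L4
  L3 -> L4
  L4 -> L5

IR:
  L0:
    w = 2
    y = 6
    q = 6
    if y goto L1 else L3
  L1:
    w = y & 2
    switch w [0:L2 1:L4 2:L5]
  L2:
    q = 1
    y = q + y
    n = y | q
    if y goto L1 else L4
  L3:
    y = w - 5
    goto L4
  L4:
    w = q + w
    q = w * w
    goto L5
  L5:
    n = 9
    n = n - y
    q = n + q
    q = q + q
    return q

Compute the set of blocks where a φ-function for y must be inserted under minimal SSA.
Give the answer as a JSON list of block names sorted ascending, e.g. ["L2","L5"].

Answer: ["L1", "L4", "L5"]

Analysis:
idom tree: L1←L0 L2←L1 L3←L0 L4←L0 L5←L0
Dom at joins:
  L1: preds {L0,L2}: {L0} ∩ {L0,L1,L2} = {L0}; idom=L0
  L4: preds {L1,L2,L3}: {L0,L1} ∩ {L0,L1,L2} ∩ {L0,L3} = {L0}; idom=L0
  L5: preds {L1,L4}: {L0,L1} ∩ {L0,L4} = {L0}; idom=L0

Frontier:
  L1←L0: walk · to L0
  L1←L2: walk L2→L1 to L0
  L4←L1: walk L1 to L0
  L4←L2: walk L2→L1 to L0
  L4←L3: walk L3 to L0
  L5←L1: walk L1 to L0
  L5←L4: walk L4 to L0
  DF(L0)=∅
  DF(L1)={L1,L4,L5}
  DF(L2)={L1,L4}
  DF(L3)={L4}
  DF(L4)={L5}
  DF(L5)=∅

φ for y: defs {L0,L2,L3}
  DF⁺ = {L1,L4,L5}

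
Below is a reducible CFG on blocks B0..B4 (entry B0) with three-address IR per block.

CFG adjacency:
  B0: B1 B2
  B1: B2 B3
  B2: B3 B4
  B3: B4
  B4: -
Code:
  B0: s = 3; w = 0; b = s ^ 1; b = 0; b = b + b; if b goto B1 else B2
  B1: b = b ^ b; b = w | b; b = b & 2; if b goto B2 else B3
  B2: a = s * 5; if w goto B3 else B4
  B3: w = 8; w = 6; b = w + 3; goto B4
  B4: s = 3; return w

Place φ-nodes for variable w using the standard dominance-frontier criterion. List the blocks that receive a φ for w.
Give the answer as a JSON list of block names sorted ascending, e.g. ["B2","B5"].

Answer: ["B4"]

Derivation:
idom tree: B1←B0 B2←B0 B3←B0 B4←B0
Dom∩ at merges:
  B2: preds {B0,B1}: {B0} ∩ {B0,B1} = {B0}; idom=B0
  B3: preds {B1,B2}: {B0,B1} ∩ {B0,B2} = {B0}; idom=B0
  B4: preds {B2,B3}: {B0,B2} ∩ {B0,B3} = {B0}; idom=B0

Frontier:
  join B2 pred B0: · stop@B0
  join B2 pred B1: B1 stop@B0
  join B3 pred B1: B1 stop@B0
  join B3 pred B2: B2 stop@B0
  join B4 pred B2: B2 stop@B0
  join B4 pred B3: B3 stop@B0
  B0: DF=∅
  B1: DF={B2,B3}
  B2: DF={B3,B4}
  B3: DF={B4}
  B4: DF=∅

φ for w: defs {B0,B3}
  DF⁺ = {B4}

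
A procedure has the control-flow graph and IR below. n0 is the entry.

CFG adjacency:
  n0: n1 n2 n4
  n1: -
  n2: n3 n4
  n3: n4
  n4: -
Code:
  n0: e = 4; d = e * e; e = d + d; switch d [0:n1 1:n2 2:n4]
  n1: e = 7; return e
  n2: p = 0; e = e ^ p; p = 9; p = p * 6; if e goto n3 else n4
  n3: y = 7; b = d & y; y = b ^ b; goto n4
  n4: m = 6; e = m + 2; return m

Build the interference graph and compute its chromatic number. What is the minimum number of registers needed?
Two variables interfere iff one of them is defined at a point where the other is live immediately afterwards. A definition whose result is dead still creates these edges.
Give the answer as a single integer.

Answer: 3

Analysis:
def/use:
  n0: {d,e} / ∅
  n1: {e} / ∅
  n2: {e,p} / {e}
  n3: {b,y} / {d}
  n4: {e,m} / ∅

Liveness:
  n0 li=∅ lo={d,e}
  n1 li=∅ lo=∅
  n2 li={d,e} lo={d}
  n3 li={d} lo=∅
  n4 li=∅ lo=∅

Interference:
  b↔∅
  d↔{e,p,y}
  e↔{d,m,p}
  m↔{e}
  p↔{d,e}
  y↔{d}

Colouring:
  clique {d,e,p} ⇒ need ≥ 3
  3-colouring: R0={b,d,m}  R1={e,y}  R2={p}
  χ = 3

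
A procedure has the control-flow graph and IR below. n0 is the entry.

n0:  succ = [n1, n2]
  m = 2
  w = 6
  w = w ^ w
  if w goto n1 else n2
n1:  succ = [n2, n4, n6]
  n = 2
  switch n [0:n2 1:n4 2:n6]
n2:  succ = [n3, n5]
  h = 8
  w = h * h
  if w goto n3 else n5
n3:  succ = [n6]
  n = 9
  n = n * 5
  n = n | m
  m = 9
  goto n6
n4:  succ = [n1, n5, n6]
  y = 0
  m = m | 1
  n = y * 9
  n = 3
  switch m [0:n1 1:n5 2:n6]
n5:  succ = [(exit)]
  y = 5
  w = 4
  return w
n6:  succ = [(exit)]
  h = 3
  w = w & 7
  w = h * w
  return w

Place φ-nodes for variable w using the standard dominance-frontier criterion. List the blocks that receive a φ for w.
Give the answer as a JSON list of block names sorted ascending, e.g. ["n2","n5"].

idom tree: n1←n0 n2←n0 n3←n2 n4←n1 n5←n0 n6←n0
Dom at joins:
  n1: preds {n0,n4}: {n0} ∩ {n0,n1,n4} = {n0}; idom=n0
  n2: preds {n0,n1}: {n0} ∩ {n0,n1} = {n0}; idom=n0
  n5: preds {n2,n4}: {n0,n2} ∩ {n0,n1,n4} = {n0}; idom=n0
  n6: preds {n1,n3,n4}: {n0,n1} ∩ {n0,n2,n3} ∩ {n0,n1,n4} = {n0}; idom=n0

DF derivation:
  join n1 pred n0: · stop@n0
  join n1 pred n4: n4→n1 stop@n0
  join n2 pred n0: · stop@n0
  join n2 pred n1: n1 stop@n0
  join n5 pred n2: n2 stop@n0
  join n5 pred n4: n4→n1 stop@n0
  join n6 pred n1: n1 stop@n0
  join n6 pred n3: n3→n2 stop@n0
  join n6 pred n4: n4→n1 stop@n0
  n0: DF=∅
  n1: DF={n1,n2,n5,n6}
  n2: DF={n5,n6}
  n3: DF={n6}
  n4: DF={n1,n5,n6}
  n5: DF=∅
  n6: DF=∅

φ for w: defs {n0,n2,n5,n6}
  DF⁺ = {n5,n6}

Answer: ["n5", "n6"]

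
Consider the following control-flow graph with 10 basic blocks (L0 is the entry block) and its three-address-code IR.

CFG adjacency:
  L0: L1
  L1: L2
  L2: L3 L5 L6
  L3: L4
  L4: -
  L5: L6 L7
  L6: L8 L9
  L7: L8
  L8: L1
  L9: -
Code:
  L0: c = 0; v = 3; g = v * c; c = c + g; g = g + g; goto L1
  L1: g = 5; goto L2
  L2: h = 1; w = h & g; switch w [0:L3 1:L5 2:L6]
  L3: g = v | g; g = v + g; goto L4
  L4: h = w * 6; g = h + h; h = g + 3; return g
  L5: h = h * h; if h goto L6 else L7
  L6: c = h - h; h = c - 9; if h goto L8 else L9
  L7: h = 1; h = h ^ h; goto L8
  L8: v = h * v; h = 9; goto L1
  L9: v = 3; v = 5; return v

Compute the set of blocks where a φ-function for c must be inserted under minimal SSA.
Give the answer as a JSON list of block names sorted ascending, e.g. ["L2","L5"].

idom tree: L1←L0 L2←L1 L3←L2 L4←L3 L5←L2 L6←L2 L7←L5 L8←L2 L9←L6
Dom∩ at merges:
  L1: preds {L0,L8}: {L0} ∩ {L0,L1,L2,L8} = {L0}; idom=L0
  L6: preds {L2,L5}: {L0,L1,L2} ∩ {L0,L1,L2,L5} = {L0,L1,L2}; idom=L2
  L8: preds {L6,L7}: {L0,L1,L2,L6} ∩ {L0,L1,L2,L5,L7} = {L0,L1,L2}; idom=L2

DF walk-up:
  L1←L0: walk · to L0
  L1←L8: walk L8→L2→L1 to L0
  L6←L2: walk · to L2
  L6←L5: walk L5 to L2
  L8←L6: walk L6 to L2
  L8←L7: walk L7→L5 to L2
  DF(L0)=∅
  DF(L1)={L1}
  DF(L2)={L1}
  DF(L3)=∅
  DF(L4)=∅
  DF(L5)={L6,L8}
  DF(L6)={L8}
  DF(L7)={L8}
  DF(L8)={L1}
  DF(L9)=∅

φ for c: defs {L0,L6}
  DF⁺ = {L1,L8}

Answer: ["L1", "L8"]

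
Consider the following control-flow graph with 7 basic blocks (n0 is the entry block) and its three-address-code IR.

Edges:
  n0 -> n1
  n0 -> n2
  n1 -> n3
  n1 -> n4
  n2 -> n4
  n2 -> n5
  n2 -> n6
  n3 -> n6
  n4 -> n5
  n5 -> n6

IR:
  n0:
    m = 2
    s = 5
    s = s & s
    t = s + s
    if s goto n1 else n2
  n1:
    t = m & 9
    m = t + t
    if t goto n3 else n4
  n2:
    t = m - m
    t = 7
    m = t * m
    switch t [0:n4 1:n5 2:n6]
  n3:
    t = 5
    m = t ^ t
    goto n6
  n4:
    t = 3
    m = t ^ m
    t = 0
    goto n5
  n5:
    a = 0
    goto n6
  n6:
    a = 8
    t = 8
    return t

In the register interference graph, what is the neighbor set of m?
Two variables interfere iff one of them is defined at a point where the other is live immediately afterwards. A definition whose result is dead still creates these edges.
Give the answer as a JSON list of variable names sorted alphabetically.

Answer: ["s", "t"]

Derivation:
Per-block:
  n0: def={m,s,t} ue=∅
  n1: def={m,t} ue={m}
  n2: def={m,t} ue={m}
  n3: def={m,t} ue=∅
  n4: def={m,t} ue={m}
  n5: def={a} ue=∅
  n6: def={a,t} ue=∅

Live sets:
  live n0: ∅→{m}
  live n1: {m}→{m}
  live n2: {m}→{m}
  live n3: ∅→∅
  live n4: {m}→∅
  live n5: ∅→∅
  live n6: ∅→∅

Conflict graph:
  a: ∅
  m: {s,t}
  s: {m,t}
  t: {m,s}

N(m) = ["s", "t"]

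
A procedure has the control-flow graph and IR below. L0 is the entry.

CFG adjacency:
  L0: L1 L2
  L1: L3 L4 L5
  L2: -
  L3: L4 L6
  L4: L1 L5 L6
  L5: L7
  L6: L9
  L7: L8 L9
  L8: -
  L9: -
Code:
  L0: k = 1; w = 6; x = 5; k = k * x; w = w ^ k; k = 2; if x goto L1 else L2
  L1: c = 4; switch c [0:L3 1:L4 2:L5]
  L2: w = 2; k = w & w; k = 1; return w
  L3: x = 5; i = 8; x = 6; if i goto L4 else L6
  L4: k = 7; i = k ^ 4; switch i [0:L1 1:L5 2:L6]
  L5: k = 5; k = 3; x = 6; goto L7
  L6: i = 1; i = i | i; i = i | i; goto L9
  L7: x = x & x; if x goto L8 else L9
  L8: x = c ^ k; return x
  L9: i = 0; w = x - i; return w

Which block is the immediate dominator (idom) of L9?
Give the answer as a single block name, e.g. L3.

Answer: L1

Derivation:
idom tree: L1←L0 L2←L0 L3←L1 L4←L1 L5←L1 L6←L1 L7←L5 L8←L7 L9←L1
Dom at joins:
  L1: preds {L0,L4}: {L0} ∩ {L0,L1,L4} = {L0}; idom=L0
  L4: preds {L1,L3}: {L0,L1} ∩ {L0,L1,L3} = {L0,L1}; idom=L1
  L5: preds {L1,L4}: {L0,L1} ∩ {L0,L1,L4} = {L0,L1}; idom=L1
  L6: preds {L3,L4}: {L0,L1,L3} ∩ {L0,L1,L4} = {L0,L1}; idom=L1
  L9: preds {L6,L7}: {L0,L1,L6} ∩ {L0,L1,L5,L7} = {L0,L1}; idom=L1

idom(L9) = L1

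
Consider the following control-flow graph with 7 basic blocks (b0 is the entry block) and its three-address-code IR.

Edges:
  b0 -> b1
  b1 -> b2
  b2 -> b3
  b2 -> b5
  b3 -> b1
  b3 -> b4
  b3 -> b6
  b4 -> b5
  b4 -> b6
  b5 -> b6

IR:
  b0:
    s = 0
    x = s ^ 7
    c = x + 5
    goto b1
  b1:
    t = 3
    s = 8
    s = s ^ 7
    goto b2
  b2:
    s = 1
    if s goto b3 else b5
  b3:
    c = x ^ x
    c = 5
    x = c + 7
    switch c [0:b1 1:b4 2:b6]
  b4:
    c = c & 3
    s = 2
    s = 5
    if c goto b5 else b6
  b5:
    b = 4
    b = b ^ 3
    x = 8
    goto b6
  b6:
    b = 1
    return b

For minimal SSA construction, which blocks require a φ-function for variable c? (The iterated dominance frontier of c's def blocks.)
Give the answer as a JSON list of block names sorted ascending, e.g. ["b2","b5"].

Answer: ["b1", "b5", "b6"]

Derivation:
idom tree: b1←b0 b2←b1 b3←b2 b4←b3 b5←b2 b6←b2
Join-block Dom:
  b1: preds {b0,b3}: {b0} ∩ {b0,b1,b2,b3} = {b0}; idom=b0
  b5: preds {b2,b4}: {b0,b1,b2} ∩ {b0,b1,b2,b3,b4} = {b0,b1,b2}; idom=b2
  b6: preds {b3,b4,b5}: {b0,b1,b2,b3} ∩ {b0,b1,b2,b3,b4} ∩ {b0,b1,b2,b5} = {b0,b1,b2}; idom=b2

DF derivation:
  b1←b0: walk · to b0
  b1←b3: walk b3→b2→b1 to b0
  b5←b2: walk · to b2
  b5←b4: walk b4→b3 to b2
  b6←b3: walk b3 to b2
  b6←b4: walk b4→b3 to b2
  b6←b5: walk b5 to b2
  DF(b0)=∅
  DF(b1)={b1}
  DF(b2)={b1}
  DF(b3)={b1,b5,b6}
  DF(b4)={b5,b6}
  DF(b5)={b6}
  DF(b6)=∅

φ for c: defs {b0,b3,b4}
  DF⁺ = {b1,b5,b6}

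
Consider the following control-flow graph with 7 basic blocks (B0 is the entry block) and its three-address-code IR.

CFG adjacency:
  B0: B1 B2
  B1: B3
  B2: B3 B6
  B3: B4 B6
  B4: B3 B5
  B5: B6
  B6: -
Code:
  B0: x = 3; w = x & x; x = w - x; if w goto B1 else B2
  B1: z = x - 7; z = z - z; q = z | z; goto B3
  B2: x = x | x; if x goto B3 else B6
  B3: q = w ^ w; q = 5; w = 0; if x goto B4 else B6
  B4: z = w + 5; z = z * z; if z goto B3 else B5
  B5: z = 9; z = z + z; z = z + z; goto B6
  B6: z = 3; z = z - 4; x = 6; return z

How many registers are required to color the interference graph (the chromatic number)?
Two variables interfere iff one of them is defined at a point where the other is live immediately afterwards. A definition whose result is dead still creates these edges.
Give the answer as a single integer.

Block summaries:
  B0: def={w,x} ue=∅
  B1: def={q,z} ue={x}
  B2: def={x} ue={x}
  B3: def={q,w} ue={w,x}
  B4: def={z} ue={w}
  B5: def={z} ue=∅
  B6: def={x,z} ue=∅

Backward fixpoint:
  live B0: ∅→{w,x}
  live B1: {w,x}→{w,x}
  live B2: {w,x}→{w,x}
  live B3: {w,x}→{w,x}
  live B4: {w,x}→{w,x}
  live B5: ∅→∅
  live B6: ∅→∅

Conflict graph:
  q: {w,x}
  w: {q,x,z}
  x: {q,w,z}
  z: {w,x}

Colouring:
  {q,w,x} pairwise interfere (3-clique) ⇒ χ ≥ 3
  assign q→r2 w→r0 x→r1 z→r2 — no edge inside a register ⇒ χ ≤ 3
  χ = 3

Answer: 3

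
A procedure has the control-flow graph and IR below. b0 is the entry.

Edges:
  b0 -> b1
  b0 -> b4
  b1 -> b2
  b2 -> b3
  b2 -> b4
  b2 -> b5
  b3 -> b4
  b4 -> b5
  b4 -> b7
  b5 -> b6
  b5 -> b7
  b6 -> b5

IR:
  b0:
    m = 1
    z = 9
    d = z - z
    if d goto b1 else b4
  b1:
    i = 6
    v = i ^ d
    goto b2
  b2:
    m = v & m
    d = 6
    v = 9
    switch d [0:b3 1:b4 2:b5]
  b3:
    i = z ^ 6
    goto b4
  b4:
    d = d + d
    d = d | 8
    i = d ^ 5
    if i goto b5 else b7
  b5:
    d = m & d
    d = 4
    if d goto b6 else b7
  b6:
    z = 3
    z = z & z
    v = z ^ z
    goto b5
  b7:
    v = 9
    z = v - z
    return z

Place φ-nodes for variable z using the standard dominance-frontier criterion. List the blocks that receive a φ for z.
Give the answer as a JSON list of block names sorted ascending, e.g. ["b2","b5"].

idom tree: b1←b0 b2←b1 b3←b2 b4←b0 b5←b0 b6←b5 b7←b0
Join-block Dom:
  b4: preds {b0,b2,b3}: {b0} ∩ {b0,b1,b2} ∩ {b0,b1,b2,b3} = {b0}; idom=b0
  b5: preds {b2,b4,b6}: {b0,b1,b2} ∩ {b0,b4} ∩ {b0,b5,b6} = {b0}; idom=b0
  b7: preds {b4,b5}: {b0,b4} ∩ {b0,b5} = {b0}; idom=b0

DF derivation:
  b4←b0: walk · to b0
  b4←b2: walk b2→b1 to b0
  b4←b3: walk b3→b2→b1 to b0
  b5←b2: walk b2→b1 to b0
  b5←b4: walk b4 to b0
  b5←b6: walk b6→b5 to b0
  b7←b4: walk b4 to b0
  b7←b5: walk b5 to b0
  DF(b0)=∅
  DF(b1)={b4,b5}
  DF(b2)={b4,b5}
  DF(b3)={b4}
  DF(b4)={b5,b7}
  DF(b5)={b5,b7}
  DF(b6)={b5}
  DF(b7)=∅

φ for z: defs {b0,b6,b7}
  DF⁺ = {b5,b7}

Answer: ["b5", "b7"]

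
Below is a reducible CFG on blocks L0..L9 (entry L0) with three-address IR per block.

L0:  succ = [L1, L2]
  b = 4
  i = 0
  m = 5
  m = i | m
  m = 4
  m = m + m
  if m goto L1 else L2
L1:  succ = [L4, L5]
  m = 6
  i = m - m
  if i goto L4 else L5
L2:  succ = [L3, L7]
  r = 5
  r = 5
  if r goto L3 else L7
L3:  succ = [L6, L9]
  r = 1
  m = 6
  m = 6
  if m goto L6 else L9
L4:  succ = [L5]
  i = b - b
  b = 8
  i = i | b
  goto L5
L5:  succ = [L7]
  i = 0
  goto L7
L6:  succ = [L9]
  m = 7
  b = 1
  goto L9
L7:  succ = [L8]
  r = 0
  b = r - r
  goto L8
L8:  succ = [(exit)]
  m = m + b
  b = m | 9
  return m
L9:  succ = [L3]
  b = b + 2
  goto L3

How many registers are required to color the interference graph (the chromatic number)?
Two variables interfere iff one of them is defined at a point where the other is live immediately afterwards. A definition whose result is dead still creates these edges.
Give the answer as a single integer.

Block summaries:
  L0 def {b,i,m} use ∅
  L1 def {i,m} use ∅
  L2 def {r} use ∅
  L3 def {m,r} use ∅
  L4 def {b,i} use {b}
  L5 def {i} use ∅
  L6 def {b,m} use ∅
  L7 def {b,r} use ∅
  L8 def {b,m} use {b,m}
  L9 def {b} use {b}

Backward fixpoint:
  live L0: ∅→{b,m}
  live L1: {b}→{b,m}
  live L2: {b,m}→{b,m}
  live L3: {b}→{b}
  live L4: {b,m}→{m}
  live L5: {m}→{m}
  live L6: ∅→{b}
  live L7: {m}→{b,m}
  live L8: {b,m}→∅
  live L9: {b}→{b}

Interference:
  b: {i,m,r}
  i: {b,m}
  m: {b,i,r}
  r: {b,m}

Registers:
  lower bound: {b,i,m} mutually conflict ⇒ χ ≥ 3
  3-colouring: r0={b}  r1={m}  r2={i,r}
  χ = 3

Answer: 3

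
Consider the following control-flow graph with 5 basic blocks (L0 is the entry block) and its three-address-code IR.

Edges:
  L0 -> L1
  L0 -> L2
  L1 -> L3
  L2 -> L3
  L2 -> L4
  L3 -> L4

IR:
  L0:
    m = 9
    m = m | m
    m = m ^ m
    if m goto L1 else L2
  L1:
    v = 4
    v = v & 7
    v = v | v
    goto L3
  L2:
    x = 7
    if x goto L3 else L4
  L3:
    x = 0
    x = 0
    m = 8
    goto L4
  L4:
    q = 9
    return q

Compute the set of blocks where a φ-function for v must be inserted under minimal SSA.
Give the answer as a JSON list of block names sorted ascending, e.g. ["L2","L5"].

Answer: ["L3", "L4"]

Working:
idom tree: L1←L0 L2←L0 L3←L0 L4←L0
Join-block Dom:
  L3: preds {L1,L2}: {L0,L1} ∩ {L0,L2} = {L0}; idom=L0
  L4: preds {L2,L3}: {L0,L2} ∩ {L0,L3} = {L0}; idom=L0

DF derivation:
  L3←L1: walk L1 to L0
  L3←L2: walk L2 to L0
  L4←L2: walk L2 to L0
  L4←L3: walk L3 to L0
  L0 → ∅
  L1 → {L3}
  L2 → {L3,L4}
  L3 → {L4}
  L4 → ∅

φ for v: defs {L1}
  DF⁺ = {L3,L4}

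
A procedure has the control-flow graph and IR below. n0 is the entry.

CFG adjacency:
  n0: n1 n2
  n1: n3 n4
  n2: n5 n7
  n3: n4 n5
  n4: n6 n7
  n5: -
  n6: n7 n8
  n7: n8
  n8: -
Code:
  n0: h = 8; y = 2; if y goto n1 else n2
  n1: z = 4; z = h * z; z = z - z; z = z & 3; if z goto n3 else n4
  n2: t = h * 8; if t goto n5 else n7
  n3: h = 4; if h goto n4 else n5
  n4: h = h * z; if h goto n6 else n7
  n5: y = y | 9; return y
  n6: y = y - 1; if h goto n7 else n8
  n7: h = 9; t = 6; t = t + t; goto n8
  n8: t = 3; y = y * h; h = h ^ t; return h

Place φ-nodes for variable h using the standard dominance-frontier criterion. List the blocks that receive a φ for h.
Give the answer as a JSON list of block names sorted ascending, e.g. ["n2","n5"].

Answer: ["n4", "n5", "n7", "n8"]

Derivation:
idom tree: n1←n0 n2←n0 n3←n1 n4←n1 n5←n0 n6←n4 n7←n0 n8←n0
Dom∩ at merges:
  n4: preds {n1,n3}: {n0,n1} ∩ {n0,n1,n3} = {n0,n1}; idom=n1
  n5: preds {n2,n3}: {n0,n2} ∩ {n0,n1,n3} = {n0}; idom=n0
  n7: preds {n2,n4,n6}: {n0,n2} ∩ {n0,n1,n4} ∩ {n0,n1,n4,n6} = {n0}; idom=n0
  n8: preds {n6,n7}: {n0,n1,n4,n6} ∩ {n0,n7} = {n0}; idom=n0

Frontier:
  n4←n1: walk · to n1
  n4←n3: walk n3 to n1
  n5←n2: walk n2 to n0
  n5←n3: walk n3→n1 to n0
  n7←n2: walk n2 to n0
  n7←n4: walk n4→n1 to n0
  n7←n6: walk n6→n4→n1 to n0
  n8←n6: walk n6→n4→n1 to n0
  n8←n7: walk n7 to n0
  n0: DF=∅
  n1: DF={n5,n7,n8}
  n2: DF={n5,n7}
  n3: DF={n4,n5}
  n4: DF={n7,n8}
  n5: DF=∅
  n6: DF={n7,n8}
  n7: DF={n8}
  n8: DF=∅

φ for h: defs {n0,n3,n4,n7,n8}
  DF⁺ = {n4,n5,n7,n8}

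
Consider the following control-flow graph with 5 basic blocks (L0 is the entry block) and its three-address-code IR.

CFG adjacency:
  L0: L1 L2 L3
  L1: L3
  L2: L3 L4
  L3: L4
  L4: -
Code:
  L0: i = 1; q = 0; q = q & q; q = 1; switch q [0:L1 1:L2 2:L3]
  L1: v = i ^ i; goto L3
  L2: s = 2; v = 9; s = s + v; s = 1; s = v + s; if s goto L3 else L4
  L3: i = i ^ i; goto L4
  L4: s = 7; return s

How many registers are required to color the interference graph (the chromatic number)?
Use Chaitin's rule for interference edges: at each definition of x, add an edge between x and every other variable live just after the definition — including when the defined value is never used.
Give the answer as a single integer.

Per-block:
  L0 def {i,q} use ∅
  L1 def {v} use {i}
  L2 def {s,v} use ∅
  L3 def {i} use {i}
  L4 def {s} use ∅

Live sets:
  L0 li=∅ lo={i}
  L1 li={i} lo={i}
  L2 li={i} lo={i}
  L3 li={i} lo=∅
  L4 li=∅ lo=∅

Conflict graph:
  i — {q,s,v}
  q — {i}
  s — {i,v}
  v — {i,s}

Registers:
  clique {i,s,v} ⇒ need ≥ 3
  assign i→R0 q→R1 s→R1 v→R2 — no edge inside a register ⇒ χ ≤ 3
  χ = 3

Answer: 3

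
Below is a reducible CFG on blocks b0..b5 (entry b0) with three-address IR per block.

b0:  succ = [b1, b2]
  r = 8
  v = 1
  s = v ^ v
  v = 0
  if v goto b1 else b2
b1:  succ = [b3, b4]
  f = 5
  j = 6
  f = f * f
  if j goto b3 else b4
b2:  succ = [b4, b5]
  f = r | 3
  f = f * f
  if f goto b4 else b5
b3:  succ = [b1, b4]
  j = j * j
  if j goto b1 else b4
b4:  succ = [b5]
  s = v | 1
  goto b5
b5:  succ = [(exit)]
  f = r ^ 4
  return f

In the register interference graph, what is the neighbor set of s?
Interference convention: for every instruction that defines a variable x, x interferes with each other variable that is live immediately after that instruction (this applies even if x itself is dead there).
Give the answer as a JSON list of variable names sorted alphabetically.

Answer: ["r"]

Derivation:
Block summaries:
  b0: def={r,s,v} ue=∅
  b1: def={f,j} ue=∅
  b2: def={f} ue={r}
  b3: def={j} ue={j}
  b4: def={s} ue={v}
  b5: def={f} ue={r}

Backward fixpoint:
  live b0: ∅→{r,v}
  live b1: {r,v}→{j,r,v}
  live b2: {r,v}→{r,v}
  live b3: {j,r,v}→{r,v}
  live b4: {r,v}→{r}
  live b5: {r}→∅

Conflict graph:
  f↔{j,r,v}
  j↔{f,r,v}
  r↔{f,j,s,v}
  s↔{r}
  v↔{f,j,r}

N(s) = ["r"]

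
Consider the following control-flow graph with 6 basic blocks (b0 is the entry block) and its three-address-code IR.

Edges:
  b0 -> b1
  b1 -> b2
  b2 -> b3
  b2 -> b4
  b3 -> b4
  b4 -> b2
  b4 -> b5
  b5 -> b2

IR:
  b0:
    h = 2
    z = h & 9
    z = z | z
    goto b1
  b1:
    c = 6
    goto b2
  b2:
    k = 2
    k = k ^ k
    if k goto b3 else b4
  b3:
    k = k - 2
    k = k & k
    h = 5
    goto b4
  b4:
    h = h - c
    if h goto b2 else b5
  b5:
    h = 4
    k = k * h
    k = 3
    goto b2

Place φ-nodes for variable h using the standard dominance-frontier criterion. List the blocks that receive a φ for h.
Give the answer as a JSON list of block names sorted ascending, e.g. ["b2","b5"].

idom tree: b1←b0 b2←b1 b3←b2 b4←b2 b5←b4
Dom∩ at merges:
  b2: preds {b1,b4,b5}: {b0,b1} ∩ {b0,b1,b2,b4} ∩ {b0,b1,b2,b4,b5} = {b0,b1}; idom=b1
  b4: preds {b2,b3}: {b0,b1,b2} ∩ {b0,b1,b2,b3} = {b0,b1,b2}; idom=b2

DF walk-up:
  b2←b1: walk · to b1
  b2←b4: walk b4→b2 to b1
  b2←b5: walk b5→b4→b2 to b1
  b4←b2: walk · to b2
  b4←b3: walk b3 to b2
  DF(b0)=∅
  DF(b1)=∅
  DF(b2)={b2}
  DF(b3)={b4}
  DF(b4)={b2}
  DF(b5)={b2}

φ for h: defs {b0,b3,b4,b5}
  DF⁺ = {b2,b4}

Answer: ["b2", "b4"]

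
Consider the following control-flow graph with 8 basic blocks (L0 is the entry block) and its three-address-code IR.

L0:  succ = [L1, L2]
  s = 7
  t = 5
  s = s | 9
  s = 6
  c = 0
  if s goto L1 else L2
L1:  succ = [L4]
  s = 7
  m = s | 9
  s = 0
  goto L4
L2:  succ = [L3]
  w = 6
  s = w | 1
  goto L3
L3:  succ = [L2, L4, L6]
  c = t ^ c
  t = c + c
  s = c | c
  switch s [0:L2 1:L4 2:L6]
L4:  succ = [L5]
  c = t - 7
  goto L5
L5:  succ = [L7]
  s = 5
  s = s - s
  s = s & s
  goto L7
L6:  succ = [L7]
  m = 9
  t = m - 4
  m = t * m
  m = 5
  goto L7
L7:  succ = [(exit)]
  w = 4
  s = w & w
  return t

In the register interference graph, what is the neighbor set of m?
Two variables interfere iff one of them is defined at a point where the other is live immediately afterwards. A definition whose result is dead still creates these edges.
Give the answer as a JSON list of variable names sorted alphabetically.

Answer: ["t"]

Working:
Per-block:
  L0: def={c,s,t} ue=∅
  L1: def={m,s} ue=∅
  L2: def={s,w} ue=∅
  L3: def={c,s,t} ue={c,t}
  L4: def={c} ue={t}
  L5: def={s} ue=∅
  L6: def={m,t} ue=∅
  L7: def={s,w} ue={t}

Liveness:
  L0: in=∅ out={c,t}
  L1: in={t} out={t}
  L2: in={c,t} out={c,t}
  L3: in={c,t} out={c,t}
  L4: in={t} out={t}
  L5: in={t} out={t}
  L6: in=∅ out={t}
  L7: in={t} out=∅

Interference:
  c — {s,t,w}
  m — {t}
  s — {c,t}
  t — {c,m,s,w}
  w — {c,t}

N(m) = ["t"]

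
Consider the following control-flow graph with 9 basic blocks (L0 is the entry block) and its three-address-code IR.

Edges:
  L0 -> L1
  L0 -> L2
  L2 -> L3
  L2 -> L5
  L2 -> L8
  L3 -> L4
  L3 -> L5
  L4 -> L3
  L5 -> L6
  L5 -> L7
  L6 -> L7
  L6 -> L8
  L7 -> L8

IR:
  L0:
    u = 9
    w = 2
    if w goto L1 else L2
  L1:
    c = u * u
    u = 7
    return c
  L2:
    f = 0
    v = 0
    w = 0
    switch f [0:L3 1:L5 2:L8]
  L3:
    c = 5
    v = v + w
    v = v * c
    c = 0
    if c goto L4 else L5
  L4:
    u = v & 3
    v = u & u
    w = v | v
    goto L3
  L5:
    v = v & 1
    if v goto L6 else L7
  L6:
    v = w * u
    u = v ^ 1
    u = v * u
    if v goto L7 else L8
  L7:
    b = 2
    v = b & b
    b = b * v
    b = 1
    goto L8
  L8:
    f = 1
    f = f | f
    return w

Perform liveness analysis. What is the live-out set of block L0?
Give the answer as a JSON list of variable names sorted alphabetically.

Block summaries:
  L0: def={u,w} ue=∅
  L1: def={c,u} ue={u}
  L2: def={f,v,w} ue=∅
  L3: def={c,v} ue={v,w}
  L4: def={u,v,w} ue={v}
  L5: def={v} ue={v}
  L6: def={u,v} ue={u,w}
  L7: def={b,v} ue=∅
  L8: def={f} ue={w}

Live sets:
  L0 li=∅ lo={u}
  L1 li={u} lo=∅
  L2 li={u} lo={u,v,w}
  L3 li={u,v,w} lo={u,v,w}
  L4 li={v} lo={u,v,w}
  L5 li={u,v,w} lo={u,w}
  L6 li={u,w} lo={w}
  L7 li={w} lo={w}
  L8 li={w} lo=∅

live-out(L0) = ["u"]

Answer: ["u"]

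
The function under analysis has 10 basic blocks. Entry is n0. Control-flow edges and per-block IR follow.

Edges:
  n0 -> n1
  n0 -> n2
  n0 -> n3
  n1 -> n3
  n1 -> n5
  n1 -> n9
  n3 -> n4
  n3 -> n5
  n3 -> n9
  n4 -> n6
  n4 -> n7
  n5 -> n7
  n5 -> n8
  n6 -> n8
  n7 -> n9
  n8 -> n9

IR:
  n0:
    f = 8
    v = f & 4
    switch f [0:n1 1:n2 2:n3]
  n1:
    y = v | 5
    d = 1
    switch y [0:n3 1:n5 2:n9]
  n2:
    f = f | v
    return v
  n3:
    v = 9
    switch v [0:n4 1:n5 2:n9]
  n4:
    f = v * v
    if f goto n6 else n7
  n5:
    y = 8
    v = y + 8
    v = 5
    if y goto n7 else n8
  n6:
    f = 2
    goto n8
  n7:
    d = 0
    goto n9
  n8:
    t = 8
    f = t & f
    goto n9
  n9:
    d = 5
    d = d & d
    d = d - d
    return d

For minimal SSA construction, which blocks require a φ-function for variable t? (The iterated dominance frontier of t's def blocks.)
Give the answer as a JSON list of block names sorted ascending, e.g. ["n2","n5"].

Answer: ["n9"]

Working:
idom tree: n1←n0 n2←n0 n3←n0 n4←n3 n5←n0 n6←n4 n7←n0 n8←n0 n9←n0
Dom∩ at merges:
  n3: preds {n0,n1}: {n0} ∩ {n0,n1} = {n0}; idom=n0
  n5: preds {n1,n3}: {n0,n1} ∩ {n0,n3} = {n0}; idom=n0
  n7: preds {n4,n5}: {n0,n3,n4} ∩ {n0,n5} = {n0}; idom=n0
  n8: preds {n5,n6}: {n0,n5} ∩ {n0,n3,n4,n6} = {n0}; idom=n0
  n9: preds {n1,n3,n7,n8}: {n0,n1} ∩ {n0,n3} ∩ {n0,n7} ∩ {n0,n8} = {n0}; idom=n0

Frontier:
  join n3 pred n0: · stop@n0
  join n3 pred n1: n1 stop@n0
  join n5 pred n1: n1 stop@n0
  join n5 pred n3: n3 stop@n0
  join n7 pred n4: n4→n3 stop@n0
  join n7 pred n5: n5 stop@n0
  join n8 pred n5: n5 stop@n0
  join n8 pred n6: n6→n4→n3 stop@n0
  join n9 pred n1: n1 stop@n0
  join n9 pred n3: n3 stop@n0
  join n9 pred n7: n7 stop@n0
  join n9 pred n8: n8 stop@n0
  DF(n0)=∅
  DF(n1)={n3,n5,n9}
  DF(n2)=∅
  DF(n3)={n5,n7,n8,n9}
  DF(n4)={n7,n8}
  DF(n5)={n7,n8}
  DF(n6)={n8}
  DF(n7)={n9}
  DF(n8)={n9}
  DF(n9)=∅

φ for t: defs {n8}
  DF⁺ = {n9}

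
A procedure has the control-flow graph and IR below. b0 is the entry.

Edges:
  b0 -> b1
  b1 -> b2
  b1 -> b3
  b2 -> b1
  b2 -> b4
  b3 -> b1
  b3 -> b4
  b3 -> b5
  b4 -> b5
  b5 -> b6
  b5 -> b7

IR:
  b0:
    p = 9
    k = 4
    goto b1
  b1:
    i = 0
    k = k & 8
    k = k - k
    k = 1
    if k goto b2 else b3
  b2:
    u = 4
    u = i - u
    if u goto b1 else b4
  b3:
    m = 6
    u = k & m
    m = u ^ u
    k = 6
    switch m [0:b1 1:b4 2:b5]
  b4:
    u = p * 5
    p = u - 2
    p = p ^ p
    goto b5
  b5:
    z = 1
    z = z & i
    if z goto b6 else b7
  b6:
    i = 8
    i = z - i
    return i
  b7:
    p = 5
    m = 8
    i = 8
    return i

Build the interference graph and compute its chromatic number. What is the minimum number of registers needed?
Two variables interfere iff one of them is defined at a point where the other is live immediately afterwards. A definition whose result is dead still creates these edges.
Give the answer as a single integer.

Answer: 4

Analysis:
Per-block:
  b0: def={k,p} ue=∅
  b1: def={i,k} ue={k}
  b2: def={u} ue={i}
  b3: def={k,m,u} ue={k}
  b4: def={p,u} ue={p}
  b5: def={z} ue={i}
  b6: def={i} ue={z}
  b7: def={i,m,p} ue=∅

Backward fixpoint:
  b0: in=∅ out={k,p}
  b1: in={k,p} out={i,k,p}
  b2: in={i,k,p} out={i,k,p}
  b3: in={i,k,p} out={i,k,p}
  b4: in={i,p} out={i}
  b5: in={i} out={z}
  b6: in={z} out=∅
  b7: in=∅ out=∅

Interfere edges:
  i↔{k,m,p,u,z}
  k↔{i,m,p,u}
  m↔{i,k,p}
  p↔{i,k,m,u}
  u↔{i,k,p}
  z↔{i}

Colouring:
  {i,k,m,p} pairwise interfere (4-clique) ⇒ χ ≥ 4
  assign i→R0 k→R1 m→R3 p→R2 u→R3 z→R1 — no edge inside a register ⇒ χ ≤ 4
  χ = 4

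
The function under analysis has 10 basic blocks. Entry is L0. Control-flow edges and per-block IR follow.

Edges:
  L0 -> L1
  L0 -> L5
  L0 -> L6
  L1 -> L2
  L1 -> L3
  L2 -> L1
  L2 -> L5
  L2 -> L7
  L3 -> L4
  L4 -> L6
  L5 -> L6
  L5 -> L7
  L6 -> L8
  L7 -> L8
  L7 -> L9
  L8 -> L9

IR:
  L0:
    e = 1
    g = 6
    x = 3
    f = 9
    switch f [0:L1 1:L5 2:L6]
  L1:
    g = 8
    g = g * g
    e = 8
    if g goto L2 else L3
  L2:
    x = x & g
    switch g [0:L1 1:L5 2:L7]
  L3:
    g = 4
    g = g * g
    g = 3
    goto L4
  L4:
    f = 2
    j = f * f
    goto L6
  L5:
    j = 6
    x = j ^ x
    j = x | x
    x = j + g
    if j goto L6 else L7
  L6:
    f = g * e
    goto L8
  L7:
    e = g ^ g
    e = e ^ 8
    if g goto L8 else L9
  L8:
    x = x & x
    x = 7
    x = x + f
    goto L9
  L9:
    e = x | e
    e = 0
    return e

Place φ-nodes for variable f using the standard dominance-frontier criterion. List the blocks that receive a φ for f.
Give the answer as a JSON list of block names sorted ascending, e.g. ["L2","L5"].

idom tree: L1←L0 L2←L1 L3←L1 L4←L3 L5←L0 L6←L0 L7←L0 L8←L0 L9←L0
Dom at joins:
  L1: preds {L0,L2}: {L0} ∩ {L0,L1,L2} = {L0}; idom=L0
  L5: preds {L0,L2}: {L0} ∩ {L0,L1,L2} = {L0}; idom=L0
  L6: preds {L0,L4,L5}: {L0} ∩ {L0,L1,L3,L4} ∩ {L0,L5} = {L0}; idom=L0
  L7: preds {L2,L5}: {L0,L1,L2} ∩ {L0,L5} = {L0}; idom=L0
  L8: preds {L6,L7}: {L0,L6} ∩ {L0,L7} = {L0}; idom=L0
  L9: preds {L7,L8}: {L0,L7} ∩ {L0,L8} = {L0}; idom=L0

DF derivation:
  join L1 pred L0: · stop@L0
  join L1 pred L2: L2→L1 stop@L0
  join L5 pred L0: · stop@L0
  join L5 pred L2: L2→L1 stop@L0
  join L6 pred L0: · stop@L0
  join L6 pred L4: L4→L3→L1 stop@L0
  join L6 pred L5: L5 stop@L0
  join L7 pred L2: L2→L1 stop@L0
  join L7 pred L5: L5 stop@L0
  join L8 pred L6: L6 stop@L0
  join L8 pred L7: L7 stop@L0
  join L9 pred L7: L7 stop@L0
  join L9 pred L8: L8 stop@L0
  DF(L0)=∅
  DF(L1)={L1,L5,L6,L7}
  DF(L2)={L1,L5,L7}
  DF(L3)={L6}
  DF(L4)={L6}
  DF(L5)={L6,L7}
  DF(L6)={L8}
  DF(L7)={L8,L9}
  DF(L8)={L9}
  DF(L9)=∅

φ for f: defs {L0,L4,L6}
  DF⁺ = {L6,L8,L9}

Answer: ["L6", "L8", "L9"]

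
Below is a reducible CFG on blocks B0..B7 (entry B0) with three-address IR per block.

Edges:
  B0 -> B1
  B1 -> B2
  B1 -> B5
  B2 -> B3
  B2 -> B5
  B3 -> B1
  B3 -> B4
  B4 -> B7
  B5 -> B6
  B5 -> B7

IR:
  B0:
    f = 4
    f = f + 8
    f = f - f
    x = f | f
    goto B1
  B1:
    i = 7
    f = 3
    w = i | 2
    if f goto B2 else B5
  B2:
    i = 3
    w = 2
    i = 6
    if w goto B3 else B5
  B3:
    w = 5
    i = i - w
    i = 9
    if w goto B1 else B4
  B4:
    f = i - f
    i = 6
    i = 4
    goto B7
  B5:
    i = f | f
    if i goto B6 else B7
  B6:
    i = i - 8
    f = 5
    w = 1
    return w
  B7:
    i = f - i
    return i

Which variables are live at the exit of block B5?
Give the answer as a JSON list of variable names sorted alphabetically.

Answer: ["f", "i"]

Working:
Block summaries:
  B0: {f,x} / ∅
  B1: {f,i,w} / ∅
  B2: {i,w} / ∅
  B3: {i,w} / {i}
  B4: {f,i} / {f,i}
  B5: {i} / {f}
  B6: {f,i,w} / {i}
  B7: {i} / {f,i}

Live sets:
  B0: in=∅ out=∅
  B1: in=∅ out={f}
  B2: in={f} out={f,i}
  B3: in={f,i} out={f,i}
  B4: in={f,i} out={f,i}
  B5: in={f} out={f,i}
  B6: in={i} out=∅
  B7: in={f,i} out=∅

live-out(B5) = ["f", "i"]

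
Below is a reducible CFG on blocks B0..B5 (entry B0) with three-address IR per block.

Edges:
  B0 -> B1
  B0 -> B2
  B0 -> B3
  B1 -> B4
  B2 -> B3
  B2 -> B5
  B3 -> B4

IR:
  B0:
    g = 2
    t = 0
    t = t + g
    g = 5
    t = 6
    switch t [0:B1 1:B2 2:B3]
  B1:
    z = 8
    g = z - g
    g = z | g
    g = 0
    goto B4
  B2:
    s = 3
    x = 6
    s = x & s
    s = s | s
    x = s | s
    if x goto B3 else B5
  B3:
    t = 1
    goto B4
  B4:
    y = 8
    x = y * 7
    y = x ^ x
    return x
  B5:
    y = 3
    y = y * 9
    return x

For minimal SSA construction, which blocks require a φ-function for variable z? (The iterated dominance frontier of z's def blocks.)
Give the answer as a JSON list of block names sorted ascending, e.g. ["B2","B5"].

idom tree: B1←B0 B2←B0 B3←B0 B4←B0 B5←B2
Join-block Dom:
  B3: preds {B0,B2}: {B0} ∩ {B0,B2} = {B0}; idom=B0
  B4: preds {B1,B3}: {B0,B1} ∩ {B0,B3} = {B0}; idom=B0

DF derivation:
  B3←B0: walk · to B0
  B3←B2: walk B2 to B0
  B4←B1: walk B1 to B0
  B4←B3: walk B3 to B0
  B0 → ∅
  B1 → {B4}
  B2 → {B3}
  B3 → {B4}
  B4 → ∅
  B5 → ∅

φ for z: defs {B1}
  DF⁺ = {B4}

Answer: ["B4"]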